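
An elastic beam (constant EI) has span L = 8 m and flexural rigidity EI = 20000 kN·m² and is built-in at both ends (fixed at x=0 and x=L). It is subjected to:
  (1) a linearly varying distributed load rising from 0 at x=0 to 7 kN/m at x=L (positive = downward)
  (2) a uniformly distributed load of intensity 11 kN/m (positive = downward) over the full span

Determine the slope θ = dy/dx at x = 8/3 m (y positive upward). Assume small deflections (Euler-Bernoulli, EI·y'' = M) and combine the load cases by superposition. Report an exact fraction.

θ(8/3) = -1768/759375 rad

Load 1 — triangular load w₀=7 kN/m (0→w₀ over full span):
  θ_1 = -w₀(2x(L-x)(L-2x)(x+2L)+x²(L-x)²)/(120LEI) = -7·(2·(8/3)·(8-(8/3))·(8-2·(8/3))·((8/3)+2·8)+(8/3)²·(8-(8/3))²)/(120·8·20000) = -448/759375 rad
Load 2 — uniform load w=11 kN/m over full span:
  θ_2 = -wx(L-x)(L-2x)/(12EI) = -11·(8/3)·(8-(8/3))·(8-2·(8/3))/(12·20000) = -88/50625 rad
Superposition: θ = Σ θ_i = -1768/759375 rad ≈ -0.002328 rad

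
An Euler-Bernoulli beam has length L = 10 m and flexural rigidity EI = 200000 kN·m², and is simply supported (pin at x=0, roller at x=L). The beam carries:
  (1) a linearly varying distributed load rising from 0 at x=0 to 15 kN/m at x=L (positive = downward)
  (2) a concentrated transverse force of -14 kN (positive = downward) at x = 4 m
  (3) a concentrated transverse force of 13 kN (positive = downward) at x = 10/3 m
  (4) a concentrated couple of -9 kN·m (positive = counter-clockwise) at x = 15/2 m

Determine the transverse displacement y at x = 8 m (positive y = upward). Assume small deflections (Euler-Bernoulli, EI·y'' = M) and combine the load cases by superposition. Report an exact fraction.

Load 1 — triangular load w₀=15 kN/m (0→w₀ over full span):
  y_1 = -w₀x(7L⁴-10L²x²+3x⁴)/(360LEI) = -15·8·(7·10⁴-10·10²·8²+3·8⁴)/(360·10·200000) = -381/125000 m
Load 2 — point force P=-14 kN at a=4 m (b=L-a=6):
  y_2 = -Pa(L-x)(2Lx-a²-x²)/(6LEI)  [x>a] = -(-14)·4·(10-8)·(2·10·8-4²-8²)/(6·10·200000) = 7/9375 m
Load 3 — point force P=13 kN at a=10/3 m (b=L-a=20/3):
  y_3 = -Pa(L-x)(2Lx-a²-x²)/(6LEI)  [x>a] = -13·(10/3)·(10-8)·(2·10·8-(10/3)²-8²)/(6·10·200000) = -2483/4050000 m
Load 4 — applied couple M₀=-9 kN·m at a=15/2 m (b=L-a=5/2):
  y_4 = (M₀x³/(6L)-M₀(x-a)²/2+C₁x)/EI  [x>a] with C₁=M₀(3b²-L²)/(6L)=195/16 = ((-9)·8³/(6·10)-(-9)·(8-(15/2))²/2+(195/16)·8)/200000 = 873/8000000 m
Superposition: y = Σ y_i = -1817831/648000000 m ≈ -0.002805 m

y(8) = -1817831/648000000 m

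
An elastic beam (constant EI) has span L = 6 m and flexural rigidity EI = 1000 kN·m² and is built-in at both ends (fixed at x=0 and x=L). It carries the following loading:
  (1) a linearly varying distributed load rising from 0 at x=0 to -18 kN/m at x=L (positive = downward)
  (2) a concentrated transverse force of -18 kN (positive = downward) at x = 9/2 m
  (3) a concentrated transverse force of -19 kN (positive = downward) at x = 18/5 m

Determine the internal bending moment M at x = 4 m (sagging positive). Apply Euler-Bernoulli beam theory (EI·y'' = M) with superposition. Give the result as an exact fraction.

Load 1 — triangular load w₀=-18 kN/m (0→w₀ over full span):
  M_1 = 3w₀Lx/20 - w₀L²/30 - w₀x³/(6L) = 3·(-18)·6·4/20 - (-18)·6²/30 - (-18)·4³/(6·6) = -56/5 kN·m
Load 2 — point force P=-18 kN at a=9/2 m (b=L-a=3/2):
  M_2 = Pb²(3a+b)x/L³ - Pab²/L²  [x≤a] = (-18)·(3/2)²·(3·(9/2)+(3/2))·4/6³ - (-18)·(9/2)·(3/2)²/6² = -99/16 kN·m
Load 3 — point force P=-19 kN at a=18/5 m (b=L-a=12/5):
  M_3 = Pa²(a+3b)(L-x)/L³ - Pa²b/L²  [x>a] = (-19)·(18/5)²·((18/5)+3·(12/5))·(6-4)/6³ - (-19)·(18/5)²·(12/5)/6² = -1026/125 kN·m
Superposition: M = Σ M_i = -51191/2000 kN·m ≈ -25.595500 kN·m

M(4) = -51191/2000 kN·m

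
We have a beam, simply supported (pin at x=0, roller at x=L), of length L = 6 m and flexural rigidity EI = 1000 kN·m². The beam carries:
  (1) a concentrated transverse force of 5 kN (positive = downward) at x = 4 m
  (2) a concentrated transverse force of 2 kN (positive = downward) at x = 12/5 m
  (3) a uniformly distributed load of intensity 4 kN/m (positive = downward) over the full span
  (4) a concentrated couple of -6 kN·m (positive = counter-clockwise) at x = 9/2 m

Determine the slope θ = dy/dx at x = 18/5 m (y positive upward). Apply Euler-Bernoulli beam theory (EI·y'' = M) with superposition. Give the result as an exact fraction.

θ(18/5) = 114211/9000000 rad

Load 1 — point force P=5 kN at a=4 m (b=L-a=2):
  θ_1 = -Pb(L²-b²-3x²)/(6LEI)  [x≤a] = -5·2·(6²-2²-3·(18/5)²)/(6·6·1000) = 43/22500 rad
Load 2 — point force P=2 kN at a=12/5 m (b=L-a=18/5):
  θ_2 = -Pa(2L²-6Lx+3x²+a²)/(6LEI)  [x>a] = -2·(12/5)·(2·6²-6·6·(18/5)+3·(18/5)²+(12/5)²)/(6·6·1000) = 27/15625 rad
Load 3 — uniform load w=4 kN/m over full span:
  θ_3 = -w(L³-6Lx²+4x³)/(24EI) = -4·(6³-6·6·(18/5)²+4·(18/5)³)/(24·1000) = 333/31250 rad
Load 4 — applied couple M₀=-6 kN·m at a=9/2 m (b=L-a=3/2):
  θ_4 = (M₀x²/(2L)+C₁)/EI  [x≤a] with C₁=M₀(3b²-L²)/(6L)=39/8 = ((-6)·(18/5)²/(2·6)+(39/8))/1000 = -321/200000 rad
Superposition: θ = Σ θ_i = 114211/9000000 rad ≈ 0.012690 rad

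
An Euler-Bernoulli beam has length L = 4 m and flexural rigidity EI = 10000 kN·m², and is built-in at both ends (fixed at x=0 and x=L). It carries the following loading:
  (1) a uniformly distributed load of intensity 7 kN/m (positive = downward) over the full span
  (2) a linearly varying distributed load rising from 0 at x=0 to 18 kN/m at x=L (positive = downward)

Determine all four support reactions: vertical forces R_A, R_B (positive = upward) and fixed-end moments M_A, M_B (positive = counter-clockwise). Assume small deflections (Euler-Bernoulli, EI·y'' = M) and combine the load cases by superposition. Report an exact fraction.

R_A = 124/5 kN, M_A = 284/15 kN·m, R_B = 196/5 kN, M_B = -356/15 kN·m

Load 1 — uniform load w=7 kN/m over full span:
  R_A = wL/2 = 7·4/2 = 14 kN
  M_A = wL²/12 = 7·4²/12 = 28/3 kN·m
  R_B = wL/2 = 7·4/2 = 14 kN
  M_B = -wL²/12 = -7·4²/12 = -28/3 kN·m
Load 2 — triangular load w₀=18 kN/m (0→w₀ over full span):
  R_A = 3w₀L/20 = 3·18·4/20 = 54/5 kN
  M_A = w₀L²/30 = 18·4²/30 = 48/5 kN·m
  R_B = 7w₀L/20 = 7·18·4/20 = 126/5 kN
  M_B = -w₀L²/20 = -18·4²/20 = -72/5 kN·m
Superposition: R_A = 124/5 kN, M_A = 284/15 kN·m, R_B = 196/5 kN, M_B = -356/15 kN·m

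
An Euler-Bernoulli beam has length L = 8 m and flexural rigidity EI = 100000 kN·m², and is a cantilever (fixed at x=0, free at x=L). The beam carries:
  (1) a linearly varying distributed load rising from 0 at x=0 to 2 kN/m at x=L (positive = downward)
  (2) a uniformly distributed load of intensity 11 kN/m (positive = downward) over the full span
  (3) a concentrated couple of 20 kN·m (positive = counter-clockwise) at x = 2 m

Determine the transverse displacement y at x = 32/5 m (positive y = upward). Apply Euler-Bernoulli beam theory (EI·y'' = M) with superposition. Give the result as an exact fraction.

y(32/5) = -8718349/195312500 m

Load 1 — triangular load w₀=2 kN/m (0→w₀ over full span):
  y_1 = (w₀Lx³/12-w₀L²x²/6-w₀x⁵/(120L))/EI = (2·8·(32/5)³/12-2·8²·(32/5)²/6-2·(32/5)⁵/(120·8))/100000 = -800768/146484375 m
Load 2 — uniform load w=11 kN/m over full span:
  y_2 = -wx²(x²-4Lx+6L²)/(24EI) = -11·(32/5)²·((32/5)²-4·8·(32/5)+6·8²)/(24·100000) = -242176/5859375 m
Load 3 — applied couple M₀=20 kN·m at a=2 m (b=L-a=6):
  y_3 = M₀a(2x-a)/(2EI)  [x>a] = 20·2·(2·(32/5)-2)/(2·100000) = 27/12500 m
Superposition: y = Σ y_i = -8718349/195312500 m ≈ -0.044638 m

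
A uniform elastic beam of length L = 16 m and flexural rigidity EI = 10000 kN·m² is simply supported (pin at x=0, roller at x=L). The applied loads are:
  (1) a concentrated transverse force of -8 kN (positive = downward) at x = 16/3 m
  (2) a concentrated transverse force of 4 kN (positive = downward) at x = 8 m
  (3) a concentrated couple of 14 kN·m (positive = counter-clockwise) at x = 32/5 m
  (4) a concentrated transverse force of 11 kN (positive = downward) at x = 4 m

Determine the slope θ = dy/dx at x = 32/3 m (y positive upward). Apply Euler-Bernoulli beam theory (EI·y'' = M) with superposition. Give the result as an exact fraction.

θ(32/3) = 36719/10125000 rad

Load 1 — point force P=-8 kN at a=16/3 m (b=L-a=32/3):
  θ_1 = -Pa(2L²-6Lx+3x²+a²)/(6LEI)  [x>a] = -(-8)·(16/3)·(2·16²-6·16·(32/3)+3·(32/3)²+(16/3)²)/(6·16·10000) = -64/10125 rad
Load 2 — point force P=4 kN at a=8 m (b=L-a=8):
  θ_2 = -Pa(2L²-6Lx+3x²+a²)/(6LEI)  [x>a] = -4·8·(2·16²-6·16·(32/3)+3·(32/3)²+8²)/(6·16·10000) = 4/1125 rad
Load 3 — applied couple M₀=14 kN·m at a=32/5 m (b=L-a=48/5):
  θ_3 = (M₀x²/(2L)-M₀(x-a)+C₁)/EI  [x>a] with C₁=M₀(3b²-L²)/(6L)=224/75 = (14·(32/3)²/(2·16)-14·((32/3)-(32/5))+(224/75))/10000 = -98/140625 rad
Load 4 — point force P=11 kN at a=4 m (b=L-a=12):
  θ_4 = -Pa(2L²-6Lx+3x²+a²)/(6LEI)  [x>a] = -11·4·(2·16²-6·16·(32/3)+3·(32/3)²+4²)/(6·16·10000) = 319/45000 rad
Superposition: θ = Σ θ_i = 36719/10125000 rad ≈ 0.003627 rad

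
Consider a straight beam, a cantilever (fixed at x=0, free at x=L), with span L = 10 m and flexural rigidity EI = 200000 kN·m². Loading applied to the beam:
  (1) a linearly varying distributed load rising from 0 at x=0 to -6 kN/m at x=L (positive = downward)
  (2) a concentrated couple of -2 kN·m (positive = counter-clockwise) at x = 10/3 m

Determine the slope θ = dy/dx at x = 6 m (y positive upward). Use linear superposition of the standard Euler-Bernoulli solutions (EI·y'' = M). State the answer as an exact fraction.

θ(6) = 5143/1500000 rad

Load 1 — triangular load w₀=-6 kN/m (0→w₀ over full span):
  θ_1 = (w₀Lx²/4-w₀L²x/3-w₀x⁴/(24L))/EI = ((-6)·10·6²/4-(-6)·10²·6/3-(-6)·6⁴/(24·10))/200000 = 1731/500000 rad
Load 2 — applied couple M₀=-2 kN·m at a=10/3 m (b=L-a=20/3):
  θ_2 = M₀a/EI  [x>a] = (-2)·(10/3)/200000 = -1/30000 rad
Superposition: θ = Σ θ_i = 5143/1500000 rad ≈ 0.003429 rad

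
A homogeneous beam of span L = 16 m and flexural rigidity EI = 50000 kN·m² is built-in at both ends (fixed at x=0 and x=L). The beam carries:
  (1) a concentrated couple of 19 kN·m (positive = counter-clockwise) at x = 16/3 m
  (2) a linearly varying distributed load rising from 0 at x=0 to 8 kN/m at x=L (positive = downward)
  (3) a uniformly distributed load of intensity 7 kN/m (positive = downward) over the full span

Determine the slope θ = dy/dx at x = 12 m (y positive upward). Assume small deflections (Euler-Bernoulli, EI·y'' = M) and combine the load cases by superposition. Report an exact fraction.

θ(12) = 2569/375000 rad

Load 1 — applied couple M₀=19 kN·m at a=16/3 m (b=L-a=32/3):
  θ_1 = (R_Ax²/2 - M_Ax - M₀(x-a))/EI  [x>a] with R_A=19/12, M_A=0 = ((19/12)·12²/2 - 0·12 - 19·(12-(16/3)))/50000 = -19/75000 rad
Load 2 — triangular load w₀=8 kN/m (0→w₀ over full span):
  θ_2 = -w₀(2x(L-x)(L-2x)(x+2L)+x²(L-x)²)/(120LEI) = -8·(2·12·(16-12)·(16-2·12)·(12+2·16)+12²·(16-12)²)/(120·16·50000) = 41/15625 rad
Load 3 — uniform load w=7 kN/m over full span:
  θ_3 = -wx(L-x)(L-2x)/(12EI) = -7·12·(16-12)·(16-2·12)/(12·50000) = 14/3125 rad
Superposition: θ = Σ θ_i = 2569/375000 rad ≈ 0.006851 rad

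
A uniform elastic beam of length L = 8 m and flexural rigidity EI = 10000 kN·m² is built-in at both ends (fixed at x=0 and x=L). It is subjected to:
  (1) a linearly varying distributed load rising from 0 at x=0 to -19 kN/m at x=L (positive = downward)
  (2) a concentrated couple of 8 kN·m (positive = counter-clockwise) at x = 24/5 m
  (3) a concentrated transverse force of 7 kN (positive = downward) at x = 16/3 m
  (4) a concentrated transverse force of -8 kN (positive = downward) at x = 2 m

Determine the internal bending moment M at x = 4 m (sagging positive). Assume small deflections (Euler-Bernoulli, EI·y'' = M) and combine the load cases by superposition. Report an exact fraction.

M(4) = -946/45 kN·m

Load 1 — triangular load w₀=-19 kN/m (0→w₀ over full span):
  M_1 = 3w₀Lx/20 - w₀L²/30 - w₀x³/(6L) = 3·(-19)·8·4/20 - (-19)·8²/30 - (-19)·4³/(6·8) = -76/3 kN·m
Load 2 — applied couple M₀=8 kN·m at a=24/5 m (b=L-a=16/5):
  M_2 = R_Ax - M_A  [x≤a] with R_A=36/25, M_A=64/25 = (36/25)·4 - (64/25) = 16/5 kN·m
Load 3 — point force P=7 kN at a=16/3 m (b=L-a=8/3):
  M_3 = Pb²(3a+b)x/L³ - Pab²/L²  [x≤a] = 7·(8/3)²·(3·(16/3)+(8/3))·4/8³ - 7·(16/3)·(8/3)²/8² = 28/9 kN·m
Load 4 — point force P=-8 kN at a=2 m (b=L-a=6):
  M_4 = Pa²(a+3b)(L-x)/L³ - Pa²b/L²  [x>a] = (-8)·2²·(2+3·6)·(8-4)/8³ - (-8)·2²·6/8² = -2 kN·m
Superposition: M = Σ M_i = -946/45 kN·m ≈ -21.022222 kN·m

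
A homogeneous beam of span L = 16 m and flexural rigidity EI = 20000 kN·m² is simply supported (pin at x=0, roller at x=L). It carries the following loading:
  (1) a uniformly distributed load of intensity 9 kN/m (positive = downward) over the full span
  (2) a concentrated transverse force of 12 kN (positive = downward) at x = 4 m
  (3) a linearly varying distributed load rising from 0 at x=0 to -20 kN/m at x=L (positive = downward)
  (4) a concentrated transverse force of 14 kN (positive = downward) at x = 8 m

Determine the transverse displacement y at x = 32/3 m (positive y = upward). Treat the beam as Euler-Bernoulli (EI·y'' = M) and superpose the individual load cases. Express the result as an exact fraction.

y(32/3) = -2804/91125 m

Load 1 — uniform load w=9 kN/m over full span:
  y_1 = -wx(L³-2Lx²+x³)/(24EI) = -9·(32/3)·(16³-2·16·(32/3)²+(32/3)³)/(24·20000) = -5632/16875 m
Load 2 — point force P=12 kN at a=4 m (b=L-a=12):
  y_2 = -Pa(L-x)(2Lx-a²-x²)/(6LEI)  [x>a] = -12·4·(16-(32/3))·(2·16·(32/3)-4²-(32/3)²)/(6·16·20000) = -476/16875 m
Load 3 — triangular load w₀=-20 kN/m (0→w₀ over full span):
  y_3 = -w₀x(7L⁴-10L²x²+3x⁴)/(360LEI) = -(-20)·(32/3)·(7·16⁴-10·16²·(32/3)²+3·(32/3)⁴)/(360·16·20000) = 34816/91125 m
Load 4 — point force P=14 kN at a=8 m (b=L-a=8):
  y_4 = -Pa(L-x)(2Lx-a²-x²)/(6LEI)  [x>a] = -14·8·(16-(32/3))·(2·16·(32/3)-8²-(32/3)²)/(6·16·20000) = -2576/50625 m
Superposition: y = Σ y_i = -2804/91125 m ≈ -0.030771 m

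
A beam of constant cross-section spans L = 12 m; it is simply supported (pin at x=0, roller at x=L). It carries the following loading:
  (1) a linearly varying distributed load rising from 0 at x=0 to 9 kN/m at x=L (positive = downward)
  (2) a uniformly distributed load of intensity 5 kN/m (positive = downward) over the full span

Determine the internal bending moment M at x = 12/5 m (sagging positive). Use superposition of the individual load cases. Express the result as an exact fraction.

Load 1 — triangular load w₀=9 kN/m (0→w₀ over full span):
  M_1 = w₀Lx/6 - w₀x³/(6L) = 9·12·(12/5)/6 - 9·(12/5)³/(6·12) = 5184/125 kN·m
Load 2 — uniform load w=5 kN/m over full span:
  M_2 = wx(L-x)/2 = 5·(12/5)·(12-(12/5))/2 = 288/5 kN·m
Superposition: M = Σ M_i = 12384/125 kN·m ≈ 99.072000 kN·m

M(12/5) = 12384/125 kN·m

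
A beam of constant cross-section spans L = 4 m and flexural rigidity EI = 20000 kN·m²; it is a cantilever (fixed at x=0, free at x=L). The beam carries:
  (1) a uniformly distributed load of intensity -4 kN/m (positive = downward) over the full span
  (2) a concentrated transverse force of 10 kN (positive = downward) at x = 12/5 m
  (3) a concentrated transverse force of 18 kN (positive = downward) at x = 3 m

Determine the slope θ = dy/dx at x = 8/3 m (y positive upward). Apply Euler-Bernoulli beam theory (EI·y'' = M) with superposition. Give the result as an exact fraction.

θ(8/3) = -857/253125 rad

Load 1 — uniform load w=-4 kN/m over full span:
  θ_1 = -wx(x²-3Lx+3L²)/(6EI) = -(-4)·(8/3)·((8/3)²-3·4·(8/3)+3·4²)/(6·20000) = 104/50625 rad
Load 2 — point force P=10 kN at a=12/5 m (b=L-a=8/5):
  θ_2 = -Pa²/(2EI)  [x>a] = -10·(12/5)²/(2·20000) = -9/6250 rad
Load 3 — point force P=18 kN at a=3 m (b=L-a=1):
  θ_3 = -Px(2a-x)/(2EI)  [x≤a] = -18·(8/3)·(2·3-(8/3))/(2·20000) = -1/250 rad
Superposition: θ = Σ θ_i = -857/253125 rad ≈ -0.003386 rad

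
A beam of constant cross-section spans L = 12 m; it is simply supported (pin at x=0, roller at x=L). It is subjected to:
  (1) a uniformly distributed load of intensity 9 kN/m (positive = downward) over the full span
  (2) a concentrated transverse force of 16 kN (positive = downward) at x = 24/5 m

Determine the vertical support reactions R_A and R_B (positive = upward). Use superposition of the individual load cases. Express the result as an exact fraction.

Load 1 — uniform load w=9 kN/m over full span:
  R_A = wL/2 = 9·12/2 = 54 kN
  R_B = wL/2 = 9·12/2 = 54 kN
Load 2 — point force P=16 kN at a=24/5 m (b=L-a=36/5):
  R_A = Pb/L = 16·(36/5)/12 = 48/5 kN
  R_B = Pa/L = 16·(24/5)/12 = 32/5 kN
Superposition: R_A = 318/5 kN, R_B = 302/5 kN

R_A = 318/5 kN, R_B = 302/5 kN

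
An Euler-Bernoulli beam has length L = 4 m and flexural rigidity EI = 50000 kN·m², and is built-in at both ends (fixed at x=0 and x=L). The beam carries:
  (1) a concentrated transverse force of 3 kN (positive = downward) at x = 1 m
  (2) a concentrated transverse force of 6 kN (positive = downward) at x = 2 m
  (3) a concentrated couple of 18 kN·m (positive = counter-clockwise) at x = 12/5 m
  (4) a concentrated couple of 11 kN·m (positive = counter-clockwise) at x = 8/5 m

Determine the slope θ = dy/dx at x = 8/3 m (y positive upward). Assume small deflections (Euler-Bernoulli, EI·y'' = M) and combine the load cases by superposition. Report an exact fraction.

Load 1 — point force P=3 kN at a=1 m (b=L-a=3):
  θ_1 = Pa²(L-x)(2bL-(3b+a)(L-x))/(2L³EI)  [x>a] = 3·1²·(4-(8/3))·(2·3·4-(3·3+1)·(4-(8/3)))/(2·4³·50000) = 1/150000 rad
Load 2 — point force P=6 kN at a=2 m (b=L-a=2):
  θ_2 = Pa²(L-x)(2bL-(3b+a)(L-x))/(2L³EI)  [x>a] = 6·2²·(4-(8/3))·(2·2·4-(3·2+2)·(4-(8/3)))/(2·4³·50000) = 1/37500 rad
Load 3 — applied couple M₀=18 kN·m at a=12/5 m (b=L-a=8/5):
  θ_3 = (R_Ax²/2 - M_Ax - M₀(x-a))/EI  [x>a] with R_A=162/25, M_A=144/25 = ((162/25)·(8/3)²/2 - (144/25)·(8/3) - 18·((8/3)-(12/5)))/50000 = 9/156250 rad
Load 4 — applied couple M₀=11 kN·m at a=8/5 m (b=L-a=12/5):
  θ_4 = (R_Ax²/2 - M_Ax - M₀(x-a))/EI  [x>a] with R_A=99/25, M_A=33/25 = ((99/25)·(8/3)²/2 - (33/25)·(8/3) - 11·((8/3)-(8/5)))/50000 = -11/468750 rad
Superposition: θ = Σ θ_i = 253/3750000 rad ≈ 0.000067 rad

θ(8/3) = 253/3750000 rad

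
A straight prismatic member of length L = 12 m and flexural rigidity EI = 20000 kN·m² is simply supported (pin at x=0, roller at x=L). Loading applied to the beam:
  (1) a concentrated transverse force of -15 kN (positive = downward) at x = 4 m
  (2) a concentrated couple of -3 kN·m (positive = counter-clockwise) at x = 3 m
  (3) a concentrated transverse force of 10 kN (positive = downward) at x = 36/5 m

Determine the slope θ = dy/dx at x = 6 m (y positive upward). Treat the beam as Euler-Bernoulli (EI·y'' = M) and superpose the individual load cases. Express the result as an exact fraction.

θ(6) = -14959/12000000 rad

Load 1 — point force P=-15 kN at a=4 m (b=L-a=8):
  θ_1 = -Pa(2L²-6Lx+3x²+a²)/(6LEI)  [x>a] = -(-15)·4·(2·12²-6·12·6+3·6²+4²)/(6·12·20000) = -1/1200 rad
Load 2 — applied couple M₀=-3 kN·m at a=3 m (b=L-a=9):
  θ_2 = (M₀x²/(2L)-M₀(x-a)+C₁)/EI  [x>a] with C₁=M₀(3b²-L²)/(6L)=-33/8 = ((-3)·6²/(2·12)-(-3)·(6-3)+(-33/8))/20000 = 3/160000 rad
Load 3 — point force P=10 kN at a=36/5 m (b=L-a=24/5):
  θ_3 = -Pb(L²-b²-3x²)/(6LEI)  [x≤a] = -10·(24/5)·(12²-(24/5)²-3·6²)/(6·12·20000) = -27/62500 rad
Superposition: θ = Σ θ_i = -14959/12000000 rad ≈ -0.001247 rad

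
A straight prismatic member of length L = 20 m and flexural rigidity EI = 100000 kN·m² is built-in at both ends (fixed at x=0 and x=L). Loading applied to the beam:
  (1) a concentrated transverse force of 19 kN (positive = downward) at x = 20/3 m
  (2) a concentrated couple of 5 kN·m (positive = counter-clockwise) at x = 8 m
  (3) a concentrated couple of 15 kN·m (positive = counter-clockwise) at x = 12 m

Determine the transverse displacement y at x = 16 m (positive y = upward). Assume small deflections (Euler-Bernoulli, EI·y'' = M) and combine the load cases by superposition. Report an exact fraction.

Load 1 — point force P=19 kN at a=20/3 m (b=L-a=40/3):
  y_1 = -Pa²(L-x)²(3bL-(3b+a)(L-x))/(6L³EI)  [x>a] = -19·(20/3)²·(20-16)²·(3·(40/3)·20-(3·(40/3)+(20/3))·(20-16))/(6·20³·100000) = -437/253125 m
Load 2 — applied couple M₀=5 kN·m at a=8 m (b=L-a=12):
  y_2 = (R_Ax³/6 - M_Ax²/2 - M₀(x-a)²/2)/EI  [x>a] with R_A=9/25, M_A=3/5 = ((9/25)·16³/6 - (3/5)·16²/2 - 5·(16-8)²/2)/100000 = 7/78125 m
Load 3 — applied couple M₀=15 kN·m at a=12 m (b=L-a=8):
  y_3 = (R_Ax³/6 - M_Ax²/2 - M₀(x-a)²/2)/EI  [x>a] with R_A=27/25, M_A=24/5 = ((27/25)·16³/6 - (24/5)·16²/2 - 15·(16-12)²/2)/100000 = 9/312500 m
Superposition: y = Σ y_i = -40703/25312500 m ≈ -0.001608 m

y(16) = -40703/25312500 m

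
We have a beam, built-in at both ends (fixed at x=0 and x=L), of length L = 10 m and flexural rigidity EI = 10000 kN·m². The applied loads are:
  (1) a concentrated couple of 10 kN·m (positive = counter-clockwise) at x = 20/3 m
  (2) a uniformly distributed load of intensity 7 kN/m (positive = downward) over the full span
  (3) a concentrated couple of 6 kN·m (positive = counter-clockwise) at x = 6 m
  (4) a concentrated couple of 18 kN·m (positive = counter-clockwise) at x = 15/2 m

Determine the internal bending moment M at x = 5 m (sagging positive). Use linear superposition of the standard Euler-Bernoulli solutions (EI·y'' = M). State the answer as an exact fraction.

M(5) = 197/5 kN·m

Load 1 — applied couple M₀=10 kN·m at a=20/3 m (b=L-a=10/3):
  M_1 = R_Ax - M_A  [x≤a] with R_A=4/3, M_A=10/3 = (4/3)·5 - (10/3) = 10/3 kN·m
Load 2 — uniform load w=7 kN/m over full span:
  M_2 = wLx/2 - wL²/12 - wx²/2 = 7·10·5/2 - 7·10²/12 - 7·5²/2 = 175/6 kN·m
Load 3 — applied couple M₀=6 kN·m at a=6 m (b=L-a=4):
  M_3 = R_Ax - M_A  [x≤a] with R_A=108/125, M_A=48/25 = (108/125)·5 - (48/25) = 12/5 kN·m
Load 4 — applied couple M₀=18 kN·m at a=15/2 m (b=L-a=5/2):
  M_4 = R_Ax - M_A  [x≤a] with R_A=81/40, M_A=45/8 = (81/40)·5 - (45/8) = 9/2 kN·m
Superposition: M = Σ M_i = 197/5 kN·m ≈ 39.400000 kN·m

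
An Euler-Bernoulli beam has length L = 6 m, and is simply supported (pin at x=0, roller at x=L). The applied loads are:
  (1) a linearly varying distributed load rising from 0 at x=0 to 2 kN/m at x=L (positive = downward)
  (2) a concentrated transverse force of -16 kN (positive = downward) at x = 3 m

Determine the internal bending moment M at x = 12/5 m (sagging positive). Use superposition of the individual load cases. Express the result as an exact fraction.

Load 1 — triangular load w₀=2 kN/m (0→w₀ over full span):
  M_1 = w₀Lx/6 - w₀x³/(6L) = 2·6·(12/5)/6 - 2·(12/5)³/(6·6) = 504/125 kN·m
Load 2 — point force P=-16 kN at a=3 m (b=L-a=3):
  M_2 = Pbx/L  [x≤a] = (-16)·3·(12/5)/6 = -96/5 kN·m
Superposition: M = Σ M_i = -1896/125 kN·m ≈ -15.168000 kN·m

M(12/5) = -1896/125 kN·m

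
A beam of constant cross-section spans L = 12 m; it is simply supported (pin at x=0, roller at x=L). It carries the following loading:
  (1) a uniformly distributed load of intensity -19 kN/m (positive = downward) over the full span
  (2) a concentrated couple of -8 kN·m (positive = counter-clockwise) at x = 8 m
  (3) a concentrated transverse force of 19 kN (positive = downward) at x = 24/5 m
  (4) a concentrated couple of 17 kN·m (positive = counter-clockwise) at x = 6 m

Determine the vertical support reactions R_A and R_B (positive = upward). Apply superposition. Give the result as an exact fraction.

R_A = -2037/20 kN, R_B = -2143/20 kN

Load 1 — uniform load w=-19 kN/m over full span:
  R_A = wL/2 = (-19)·12/2 = -114 kN
  R_B = wL/2 = (-19)·12/2 = -114 kN
Load 2 — applied couple M₀=-8 kN·m at a=8 m (b=L-a=4):
  R_A = M₀/L = (-8)/12 = -2/3 kN
  R_B = -M₀/L = -(-8)/12 = 2/3 kN
Load 3 — point force P=19 kN at a=24/5 m (b=L-a=36/5):
  R_A = Pb/L = 19·(36/5)/12 = 57/5 kN
  R_B = Pa/L = 19·(24/5)/12 = 38/5 kN
Load 4 — applied couple M₀=17 kN·m at a=6 m (b=L-a=6):
  R_A = M₀/L = 17/12 kN
  R_B = -M₀/L = -17/12 kN
Superposition: R_A = -2037/20 kN, R_B = -2143/20 kN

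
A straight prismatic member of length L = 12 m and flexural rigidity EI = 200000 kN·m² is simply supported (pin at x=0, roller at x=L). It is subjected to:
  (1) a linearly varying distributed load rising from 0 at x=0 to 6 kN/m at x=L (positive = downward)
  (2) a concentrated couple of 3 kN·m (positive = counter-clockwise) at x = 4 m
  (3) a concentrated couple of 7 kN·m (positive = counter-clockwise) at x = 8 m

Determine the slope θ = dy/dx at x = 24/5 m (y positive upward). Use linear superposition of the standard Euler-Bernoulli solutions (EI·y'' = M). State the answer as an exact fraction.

Load 1 — triangular load w₀=6 kN/m (0→w₀ over full span):
  θ_1 = -w₀(7L⁴-30L²x²+15x⁴)/(360LEI) = -6·(7·12⁴-30·12²·(24/5)²+15·(24/5)⁴)/(360·12·200000) = -2907/7812500 rad
Load 2 — applied couple M₀=3 kN·m at a=4 m (b=L-a=8):
  θ_2 = (M₀x²/(2L)-M₀(x-a)+C₁)/EI  [x>a] with C₁=M₀(3b²-L²)/(6L)=2 = (3·(24/5)²/(2·12)-3·((24/5)-4)+2)/200000 = 31/2500000 rad
Load 3 — applied couple M₀=7 kN·m at a=8 m (b=L-a=4):
  θ_3 = (M₀x²/(2L)+C₁)/EI  [x≤a] with C₁=M₀(3b²-L²)/(6L)=-28/3 = (7·(24/5)²/(2·12)+(-28/3))/200000 = -49/3750000 rad
Superposition: θ = Σ θ_i = -69893/187500000 rad ≈ -0.000373 rad

θ(24/5) = -69893/187500000 rad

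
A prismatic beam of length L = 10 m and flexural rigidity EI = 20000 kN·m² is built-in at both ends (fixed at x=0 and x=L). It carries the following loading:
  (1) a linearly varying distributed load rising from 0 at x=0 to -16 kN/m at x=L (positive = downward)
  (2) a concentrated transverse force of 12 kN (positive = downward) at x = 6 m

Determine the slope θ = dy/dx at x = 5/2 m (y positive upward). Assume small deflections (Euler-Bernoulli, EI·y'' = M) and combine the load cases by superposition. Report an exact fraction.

Load 1 — triangular load w₀=-16 kN/m (0→w₀ over full span):
  θ_1 = -w₀(2x(L-x)(L-2x)(x+2L)+x²(L-x)²)/(120LEI) = -(-16)·(2·(5/2)·(10-(5/2))·(10-2·(5/2))·((5/2)+2·10)+(5/2)²·(10-(5/2))²)/(120·10·20000) = 39/12800 rad
Load 2 — point force P=12 kN at a=6 m (b=L-a=4):
  θ_2 = -Pb²x(2aL-(3a+b)x)/(2L³EI)  [x≤a] = -12·4²·(5/2)·(2·6·10-(3·6+4)·(5/2))/(2·10³·20000) = -39/50000 rad
Superposition: θ = Σ θ_i = 3627/1600000 rad ≈ 0.002267 rad

θ(5/2) = 3627/1600000 rad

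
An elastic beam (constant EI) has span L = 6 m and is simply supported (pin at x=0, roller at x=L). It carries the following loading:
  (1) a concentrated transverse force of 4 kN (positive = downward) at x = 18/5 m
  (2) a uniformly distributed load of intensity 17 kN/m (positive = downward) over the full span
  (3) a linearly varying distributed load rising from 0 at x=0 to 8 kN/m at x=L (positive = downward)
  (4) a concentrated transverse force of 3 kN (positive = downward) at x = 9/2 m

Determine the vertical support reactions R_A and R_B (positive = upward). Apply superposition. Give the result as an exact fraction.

Load 1 — point force P=4 kN at a=18/5 m (b=L-a=12/5):
  R_A = Pb/L = 4·(12/5)/6 = 8/5 kN
  R_B = Pa/L = 4·(18/5)/6 = 12/5 kN
Load 2 — uniform load w=17 kN/m over full span:
  R_A = wL/2 = 17·6/2 = 51 kN
  R_B = wL/2 = 17·6/2 = 51 kN
Load 3 — triangular load w₀=8 kN/m (0→w₀ over full span):
  R_A = w₀L/6 = 8·6/6 = 8 kN
  R_B = w₀L/3 = 8·6/3 = 16 kN
Load 4 — point force P=3 kN at a=9/2 m (b=L-a=3/2):
  R_A = Pb/L = 3·(3/2)/6 = 3/4 kN
  R_B = Pa/L = 3·(9/2)/6 = 9/4 kN
Superposition: R_A = 1227/20 kN, R_B = 1433/20 kN

R_A = 1227/20 kN, R_B = 1433/20 kN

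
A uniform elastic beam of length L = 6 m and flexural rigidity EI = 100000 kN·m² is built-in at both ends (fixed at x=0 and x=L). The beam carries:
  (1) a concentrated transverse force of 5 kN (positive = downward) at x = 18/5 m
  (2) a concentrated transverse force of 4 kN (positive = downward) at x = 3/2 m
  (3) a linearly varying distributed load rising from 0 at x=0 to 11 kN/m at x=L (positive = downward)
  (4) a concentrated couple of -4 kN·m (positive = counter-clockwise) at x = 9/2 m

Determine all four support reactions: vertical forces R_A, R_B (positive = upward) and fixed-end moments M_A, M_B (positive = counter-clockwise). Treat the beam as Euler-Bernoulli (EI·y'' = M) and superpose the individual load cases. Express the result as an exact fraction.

R_A = 2857/200 kN, M_A = 3641/200 kN·m, R_B = 5543/200 kN, M_B = -4899/200 kN·m

Load 1 — point force P=5 kN at a=18/5 m (b=L-a=12/5):
  R_A = Pb²(3a+b)/L³ = 5·(12/5)²·(3·(18/5)+(12/5))/6³ = 44/25 kN
  M_A = Pab²/L² = 5·(18/5)·(12/5)²/6² = 72/25 kN·m
  R_B = Pa²(a+3b)/L³ = 5·(18/5)²·((18/5)+3·(12/5))/6³ = 81/25 kN
  M_B = -Pa²b/L² = -5·(18/5)²·(12/5)/6² = -108/25 kN·m
Load 2 — point force P=4 kN at a=3/2 m (b=L-a=9/2):
  R_A = Pb²(3a+b)/L³ = 4·(9/2)²·(3·(3/2)+(9/2))/6³ = 27/8 kN
  M_A = Pab²/L² = 4·(3/2)·(9/2)²/6² = 27/8 kN·m
  R_B = Pa²(a+3b)/L³ = 4·(3/2)²·((3/2)+3·(9/2))/6³ = 5/8 kN
  M_B = -Pa²b/L² = -4·(3/2)²·(9/2)/6² = -9/8 kN·m
Load 3 — triangular load w₀=11 kN/m (0→w₀ over full span):
  R_A = 3w₀L/20 = 3·11·6/20 = 99/10 kN
  M_A = w₀L²/30 = 11·6²/30 = 66/5 kN·m
  R_B = 7w₀L/20 = 7·11·6/20 = 231/10 kN
  M_B = -w₀L²/20 = -11·6²/20 = -99/5 kN·m
Load 4 — applied couple M₀=-4 kN·m at a=9/2 m (b=L-a=3/2):
  R_A = 6M₀ab/L³ = 6·(-4)·(9/2)·(3/2)/6³ = -3/4 kN
  M_A = M₀b(2a-b)/L² = (-4)·(3/2)·(2·(9/2)-(3/2))/6² = -5/4 kN·m
  R_B = -6M₀ab/L³ = -6·(-4)·(9/2)·(3/2)/6³ = 3/4 kN
  M_B = M₀a(2b-a)/L² = (-4)·(9/2)·(2·(3/2)-(9/2))/6² = 3/4 kN·m
Superposition: R_A = 2857/200 kN, M_A = 3641/200 kN·m, R_B = 5543/200 kN, M_B = -4899/200 kN·m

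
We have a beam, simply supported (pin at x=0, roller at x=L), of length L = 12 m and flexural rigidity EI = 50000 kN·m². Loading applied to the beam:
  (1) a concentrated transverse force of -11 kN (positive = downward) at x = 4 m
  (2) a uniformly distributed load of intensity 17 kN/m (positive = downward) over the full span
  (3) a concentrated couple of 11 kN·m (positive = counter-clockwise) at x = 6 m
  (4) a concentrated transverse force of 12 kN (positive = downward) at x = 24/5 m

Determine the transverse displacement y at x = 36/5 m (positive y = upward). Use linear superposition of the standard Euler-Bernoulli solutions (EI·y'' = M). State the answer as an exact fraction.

Load 1 — point force P=-11 kN at a=4 m (b=L-a=8):
  y_1 = -Pa(L-x)(2Lx-a²-x²)/(6LEI)  [x>a] = -(-11)·4·(12-(36/5))·(2·12·(36/5)-4²-(36/5)²)/(6·12·50000) = 7216/1171875 m
Load 2 — uniform load w=17 kN/m over full span:
  y_2 = -wx(L³-2Lx²+x³)/(24EI) = -17·(36/5)·(12³-2·12·(36/5)²+(36/5)³)/(24·50000) = -170748/1953125 m
Load 3 — applied couple M₀=11 kN·m at a=6 m (b=L-a=6):
  y_3 = (M₀x³/(6L)-M₀(x-a)²/2+C₁x)/EI  [x>a] with C₁=M₀(3b²-L²)/(6L)=-11/2 = (11·(36/5)³/(6·12)-11·((36/5)-6)²/2+(-11/2)·(36/5))/50000 = 297/1562500 m
Load 4 — point force P=12 kN at a=24/5 m (b=L-a=36/5):
  y_4 = -Pa(L-x)(2Lx-a²-x²)/(6LEI)  [x>a] = -12·(24/5)·(12-(36/5))·(2·12·(36/5)-(24/5)²-(36/5)²)/(6·12·50000) = -14688/1953125 m
Superposition: y = Σ y_i = -2076457/23437500 m ≈ -0.088595 m

y(36/5) = -2076457/23437500 m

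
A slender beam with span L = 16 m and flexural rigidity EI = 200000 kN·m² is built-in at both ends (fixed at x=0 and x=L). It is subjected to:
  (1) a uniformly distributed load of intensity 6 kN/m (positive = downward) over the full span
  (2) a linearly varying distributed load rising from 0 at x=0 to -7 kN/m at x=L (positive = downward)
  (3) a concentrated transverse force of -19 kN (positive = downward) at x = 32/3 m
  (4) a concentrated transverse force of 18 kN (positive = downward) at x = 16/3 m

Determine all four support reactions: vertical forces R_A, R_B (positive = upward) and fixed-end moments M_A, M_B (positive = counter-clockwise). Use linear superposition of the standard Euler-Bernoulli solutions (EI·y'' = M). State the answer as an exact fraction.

Load 1 — uniform load w=6 kN/m over full span:
  R_A = wL/2 = 6·16/2 = 48 kN
  M_A = wL²/12 = 6·16²/12 = 128 kN·m
  R_B = wL/2 = 6·16/2 = 48 kN
  M_B = -wL²/12 = -6·16²/12 = -128 kN·m
Load 2 — triangular load w₀=-7 kN/m (0→w₀ over full span):
  R_A = 3w₀L/20 = 3·(-7)·16/20 = -84/5 kN
  M_A = w₀L²/30 = (-7)·16²/30 = -896/15 kN·m
  R_B = 7w₀L/20 = 7·(-7)·16/20 = -196/5 kN
  M_B = -w₀L²/20 = -(-7)·16²/20 = 448/5 kN·m
Load 3 — point force P=-19 kN at a=32/3 m (b=L-a=16/3):
  R_A = Pb²(3a+b)/L³ = (-19)·(16/3)²·(3·(32/3)+(16/3))/16³ = -133/27 kN
  M_A = Pab²/L² = (-19)·(32/3)·(16/3)²/16² = -608/27 kN·m
  R_B = Pa²(a+3b)/L³ = (-19)·(32/3)²·((32/3)+3·(16/3))/16³ = -380/27 kN
  M_B = -Pa²b/L² = -(-19)·(32/3)²·(16/3)/16² = 1216/27 kN·m
Load 4 — point force P=18 kN at a=16/3 m (b=L-a=32/3):
  R_A = Pb²(3a+b)/L³ = 18·(32/3)²·(3·(16/3)+(32/3))/16³ = 40/3 kN
  M_A = Pab²/L² = 18·(16/3)·(32/3)²/16² = 128/3 kN·m
  R_B = Pa²(a+3b)/L³ = 18·(16/3)²·((16/3)+3·(32/3))/16³ = 14/3 kN
  M_B = -Pa²b/L² = -18·(16/3)²·(32/3)/16² = -64/3 kN·m
Superposition: R_A = 5347/135 kN, M_A = 11936/135 kN·m, R_B = -82/135 kN, M_B = -1984/135 kN·m

R_A = 5347/135 kN, M_A = 11936/135 kN·m, R_B = -82/135 kN, M_B = -1984/135 kN·m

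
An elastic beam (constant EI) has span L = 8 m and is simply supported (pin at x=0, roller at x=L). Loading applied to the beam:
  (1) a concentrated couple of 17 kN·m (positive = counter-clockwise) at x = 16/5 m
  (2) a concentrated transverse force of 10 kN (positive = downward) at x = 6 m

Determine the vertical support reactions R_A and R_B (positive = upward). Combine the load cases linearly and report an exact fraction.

R_A = 37/8 kN, R_B = 43/8 kN

Load 1 — applied couple M₀=17 kN·m at a=16/5 m (b=L-a=24/5):
  R_A = M₀/L = 17/8 kN
  R_B = -M₀/L = -17/8 kN
Load 2 — point force P=10 kN at a=6 m (b=L-a=2):
  R_A = Pb/L = 10·2/8 = 5/2 kN
  R_B = Pa/L = 10·6/8 = 15/2 kN
Superposition: R_A = 37/8 kN, R_B = 43/8 kN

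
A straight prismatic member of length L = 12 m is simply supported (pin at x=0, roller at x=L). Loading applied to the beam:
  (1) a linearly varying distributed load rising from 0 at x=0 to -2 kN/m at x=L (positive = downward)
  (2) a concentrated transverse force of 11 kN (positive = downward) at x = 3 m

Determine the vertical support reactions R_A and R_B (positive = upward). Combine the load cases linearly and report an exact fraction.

R_A = 17/4 kN, R_B = -21/4 kN

Load 1 — triangular load w₀=-2 kN/m (0→w₀ over full span):
  R_A = w₀L/6 = (-2)·12/6 = -4 kN
  R_B = w₀L/3 = (-2)·12/3 = -8 kN
Load 2 — point force P=11 kN at a=3 m (b=L-a=9):
  R_A = Pb/L = 11·9/12 = 33/4 kN
  R_B = Pa/L = 11·3/12 = 11/4 kN
Superposition: R_A = 17/4 kN, R_B = -21/4 kN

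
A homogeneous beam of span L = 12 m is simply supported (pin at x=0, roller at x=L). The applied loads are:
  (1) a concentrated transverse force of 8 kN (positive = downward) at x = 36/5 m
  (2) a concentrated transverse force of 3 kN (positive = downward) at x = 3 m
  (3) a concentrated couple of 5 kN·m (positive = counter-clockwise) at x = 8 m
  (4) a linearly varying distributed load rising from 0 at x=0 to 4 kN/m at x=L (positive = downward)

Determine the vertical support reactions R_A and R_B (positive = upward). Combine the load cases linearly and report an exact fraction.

R_A = 208/15 kN, R_B = 317/15 kN

Load 1 — point force P=8 kN at a=36/5 m (b=L-a=24/5):
  R_A = Pb/L = 8·(24/5)/12 = 16/5 kN
  R_B = Pa/L = 8·(36/5)/12 = 24/5 kN
Load 2 — point force P=3 kN at a=3 m (b=L-a=9):
  R_A = Pb/L = 3·9/12 = 9/4 kN
  R_B = Pa/L = 3·3/12 = 3/4 kN
Load 3 — applied couple M₀=5 kN·m at a=8 m (b=L-a=4):
  R_A = M₀/L = 5/12 kN
  R_B = -M₀/L = -5/12 kN
Load 4 — triangular load w₀=4 kN/m (0→w₀ over full span):
  R_A = w₀L/6 = 4·12/6 = 8 kN
  R_B = w₀L/3 = 4·12/3 = 16 kN
Superposition: R_A = 208/15 kN, R_B = 317/15 kN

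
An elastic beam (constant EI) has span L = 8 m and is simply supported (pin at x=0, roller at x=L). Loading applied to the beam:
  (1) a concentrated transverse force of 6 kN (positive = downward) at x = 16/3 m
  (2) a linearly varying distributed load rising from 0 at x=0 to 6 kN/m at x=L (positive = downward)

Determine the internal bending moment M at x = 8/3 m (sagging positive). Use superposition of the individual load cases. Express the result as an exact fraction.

M(8/3) = 656/27 kN·m

Load 1 — point force P=6 kN at a=16/3 m (b=L-a=8/3):
  M_1 = Pbx/L  [x≤a] = 6·(8/3)·(8/3)/8 = 16/3 kN·m
Load 2 — triangular load w₀=6 kN/m (0→w₀ over full span):
  M_2 = w₀Lx/6 - w₀x³/(6L) = 6·8·(8/3)/6 - 6·(8/3)³/(6·8) = 512/27 kN·m
Superposition: M = Σ M_i = 656/27 kN·m ≈ 24.296296 kN·m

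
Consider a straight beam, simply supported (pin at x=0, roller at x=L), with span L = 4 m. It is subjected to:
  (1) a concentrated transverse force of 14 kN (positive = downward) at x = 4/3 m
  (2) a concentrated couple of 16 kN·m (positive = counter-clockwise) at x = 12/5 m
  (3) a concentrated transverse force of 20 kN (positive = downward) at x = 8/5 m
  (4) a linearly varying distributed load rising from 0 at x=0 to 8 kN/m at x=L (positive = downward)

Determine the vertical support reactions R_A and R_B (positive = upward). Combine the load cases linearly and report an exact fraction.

R_A = 92/3 kN, R_B = 58/3 kN

Load 1 — point force P=14 kN at a=4/3 m (b=L-a=8/3):
  R_A = Pb/L = 14·(8/3)/4 = 28/3 kN
  R_B = Pa/L = 14·(4/3)/4 = 14/3 kN
Load 2 — applied couple M₀=16 kN·m at a=12/5 m (b=L-a=8/5):
  R_A = M₀/L = 16/4 = 4 kN
  R_B = -M₀/L = -16/4 = -4 kN
Load 3 — point force P=20 kN at a=8/5 m (b=L-a=12/5):
  R_A = Pb/L = 20·(12/5)/4 = 12 kN
  R_B = Pa/L = 20·(8/5)/4 = 8 kN
Load 4 — triangular load w₀=8 kN/m (0→w₀ over full span):
  R_A = w₀L/6 = 8·4/6 = 16/3 kN
  R_B = w₀L/3 = 8·4/3 = 32/3 kN
Superposition: R_A = 92/3 kN, R_B = 58/3 kN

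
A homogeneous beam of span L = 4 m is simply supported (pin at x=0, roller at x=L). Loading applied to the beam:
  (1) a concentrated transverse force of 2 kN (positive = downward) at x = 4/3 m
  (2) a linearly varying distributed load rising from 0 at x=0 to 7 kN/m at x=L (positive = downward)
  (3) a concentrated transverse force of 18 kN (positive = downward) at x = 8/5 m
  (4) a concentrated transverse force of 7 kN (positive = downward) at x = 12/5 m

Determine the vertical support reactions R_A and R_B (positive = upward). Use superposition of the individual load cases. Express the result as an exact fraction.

Load 1 — point force P=2 kN at a=4/3 m (b=L-a=8/3):
  R_A = Pb/L = 2·(8/3)/4 = 4/3 kN
  R_B = Pa/L = 2·(4/3)/4 = 2/3 kN
Load 2 — triangular load w₀=7 kN/m (0→w₀ over full span):
  R_A = w₀L/6 = 7·4/6 = 14/3 kN
  R_B = w₀L/3 = 7·4/3 = 28/3 kN
Load 3 — point force P=18 kN at a=8/5 m (b=L-a=12/5):
  R_A = Pb/L = 18·(12/5)/4 = 54/5 kN
  R_B = Pa/L = 18·(8/5)/4 = 36/5 kN
Load 4 — point force P=7 kN at a=12/5 m (b=L-a=8/5):
  R_A = Pb/L = 7·(8/5)/4 = 14/5 kN
  R_B = Pa/L = 7·(12/5)/4 = 21/5 kN
Superposition: R_A = 98/5 kN, R_B = 107/5 kN

R_A = 98/5 kN, R_B = 107/5 kN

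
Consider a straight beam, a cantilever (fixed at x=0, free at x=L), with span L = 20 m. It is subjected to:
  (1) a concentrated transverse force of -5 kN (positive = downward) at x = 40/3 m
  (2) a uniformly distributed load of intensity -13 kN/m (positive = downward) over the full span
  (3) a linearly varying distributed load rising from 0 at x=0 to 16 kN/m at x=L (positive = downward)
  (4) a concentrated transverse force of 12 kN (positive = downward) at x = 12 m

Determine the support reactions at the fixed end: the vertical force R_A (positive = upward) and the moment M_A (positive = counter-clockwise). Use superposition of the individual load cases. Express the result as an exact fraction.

Load 1 — point force P=-5 kN at a=40/3 m (b=L-a=20/3):
  R_A = P = (-5) = -5 kN
  M_A = Pa = (-5)·(40/3) = -200/3 kN·m
Load 2 — uniform load w=-13 kN/m over full span:
  R_A = wL = (-13)·20 = -260 kN
  M_A = wL²/2 = (-13)·20²/2 = -2600 kN·m
Load 3 — triangular load w₀=16 kN/m (0→w₀ over full span):
  R_A = w₀L/2 = 16·20/2 = 160 kN
  M_A = w₀L²/3 = 16·20²/3 = 6400/3 kN·m
Load 4 — point force P=12 kN at a=12 m (b=L-a=8):
  R_A = P = 12 kN
  M_A = Pa = 12·12 = 144 kN·m
Superposition: R_A = -93 kN, M_A = -1168/3 kN·m

R_A = -93 kN, M_A = -1168/3 kN·m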